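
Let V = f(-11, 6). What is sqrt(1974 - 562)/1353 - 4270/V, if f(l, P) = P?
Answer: -2135/3 + 2*sqrt(353)/1353 ≈ -711.64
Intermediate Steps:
V = 6
sqrt(1974 - 562)/1353 - 4270/V = sqrt(1974 - 562)/1353 - 4270/6 = sqrt(1412)*(1/1353) - 4270*1/6 = (2*sqrt(353))*(1/1353) - 2135/3 = 2*sqrt(353)/1353 - 2135/3 = -2135/3 + 2*sqrt(353)/1353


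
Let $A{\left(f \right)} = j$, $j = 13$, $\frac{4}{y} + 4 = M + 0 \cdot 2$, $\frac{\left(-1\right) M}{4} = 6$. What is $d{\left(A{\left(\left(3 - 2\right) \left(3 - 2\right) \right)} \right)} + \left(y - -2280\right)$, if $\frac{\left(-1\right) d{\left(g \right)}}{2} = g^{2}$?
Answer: $\frac{13593}{7} \approx 1941.9$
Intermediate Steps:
$M = -24$ ($M = \left(-4\right) 6 = -24$)
$y = - \frac{1}{7}$ ($y = \frac{4}{-4 + \left(-24 + 0 \cdot 2\right)} = \frac{4}{-4 + \left(-24 + 0\right)} = \frac{4}{-4 - 24} = \frac{4}{-28} = 4 \left(- \frac{1}{28}\right) = - \frac{1}{7} \approx -0.14286$)
$A{\left(f \right)} = 13$
$d{\left(g \right)} = - 2 g^{2}$
$d{\left(A{\left(\left(3 - 2\right) \left(3 - 2\right) \right)} \right)} + \left(y - -2280\right) = - 2 \cdot 13^{2} - - \frac{15959}{7} = \left(-2\right) 169 + \left(- \frac{1}{7} + 2280\right) = -338 + \frac{15959}{7} = \frac{13593}{7}$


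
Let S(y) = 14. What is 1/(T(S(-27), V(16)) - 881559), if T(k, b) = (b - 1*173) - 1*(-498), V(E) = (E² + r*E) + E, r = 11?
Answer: -1/880786 ≈ -1.1353e-6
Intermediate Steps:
V(E) = E² + 12*E (V(E) = (E² + 11*E) + E = E² + 12*E)
T(k, b) = 325 + b (T(k, b) = (b - 173) + 498 = (-173 + b) + 498 = 325 + b)
1/(T(S(-27), V(16)) - 881559) = 1/((325 + 16*(12 + 16)) - 881559) = 1/((325 + 16*28) - 881559) = 1/((325 + 448) - 881559) = 1/(773 - 881559) = 1/(-880786) = -1/880786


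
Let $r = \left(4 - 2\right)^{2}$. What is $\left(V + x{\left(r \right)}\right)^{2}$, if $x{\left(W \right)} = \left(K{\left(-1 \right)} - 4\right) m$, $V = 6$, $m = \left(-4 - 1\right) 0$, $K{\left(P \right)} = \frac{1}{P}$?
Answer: $36$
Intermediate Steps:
$r = 4$ ($r = 2^{2} = 4$)
$m = 0$ ($m = \left(-5\right) 0 = 0$)
$x{\left(W \right)} = 0$ ($x{\left(W \right)} = \left(\frac{1}{-1} - 4\right) 0 = \left(-1 - 4\right) 0 = \left(-5\right) 0 = 0$)
$\left(V + x{\left(r \right)}\right)^{2} = \left(6 + 0\right)^{2} = 6^{2} = 36$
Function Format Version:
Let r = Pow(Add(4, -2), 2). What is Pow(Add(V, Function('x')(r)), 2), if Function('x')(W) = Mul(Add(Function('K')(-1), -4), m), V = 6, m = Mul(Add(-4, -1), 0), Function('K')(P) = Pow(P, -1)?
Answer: 36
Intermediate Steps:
r = 4 (r = Pow(2, 2) = 4)
m = 0 (m = Mul(-5, 0) = 0)
Function('x')(W) = 0 (Function('x')(W) = Mul(Add(Pow(-1, -1), -4), 0) = Mul(Add(-1, -4), 0) = Mul(-5, 0) = 0)
Pow(Add(V, Function('x')(r)), 2) = Pow(Add(6, 0), 2) = Pow(6, 2) = 36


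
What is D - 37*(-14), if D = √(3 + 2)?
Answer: 518 + √5 ≈ 520.24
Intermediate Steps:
D = √5 ≈ 2.2361
D - 37*(-14) = √5 - 37*(-14) = √5 + 518 = 518 + √5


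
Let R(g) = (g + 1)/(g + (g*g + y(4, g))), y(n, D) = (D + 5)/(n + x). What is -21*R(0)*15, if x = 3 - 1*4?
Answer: -189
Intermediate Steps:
x = -1 (x = 3 - 4 = -1)
y(n, D) = (5 + D)/(-1 + n) (y(n, D) = (D + 5)/(n - 1) = (5 + D)/(-1 + n))
R(g) = (1 + g)/(5/3 + g² + 4*g/3) (R(g) = (g + 1)/(g + (g*g + (5 + g)/(-1 + 4))) = (1 + g)/(g + (g² + (5 + g)/3)) = (1 + g)/(g + (g² + (5/3 + g/3))) = (1 + g)/(g + (5/3 + g² + g/3)) = (1 + g)/(5/3 + g² + 4*g/3))
-21*R(0)*15 = -63*(1 + 0)/(5 + 3*0² + 4*0)*15 = -63/(5 + 3*0 + 0)*15 = -63/(5 + 0 + 0)*15 = -63/5*15 = -189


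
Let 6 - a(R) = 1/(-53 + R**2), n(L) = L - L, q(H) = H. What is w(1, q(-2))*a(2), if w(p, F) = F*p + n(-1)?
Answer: -590/49 ≈ -12.041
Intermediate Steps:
n(L) = 0
a(R) = 6 - 1/(-53 + R**2)
w(p, F) = F*p (w(p, F) = F*p + 0 = F*p)
w(1, q(-2))*a(2) = (-2*1)*((-319 + 6*2**2)/(-53 + 2**2)) = -2*(-319 + 6*4)/(-53 + 4) = -2*(-319 + 24)/(-49) = -(-2)*(-295)/49 = -2*295/49 = -590/49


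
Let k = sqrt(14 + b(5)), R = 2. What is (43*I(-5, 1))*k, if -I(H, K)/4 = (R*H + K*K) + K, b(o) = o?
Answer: 1376*sqrt(19) ≈ 5997.8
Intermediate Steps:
I(H, K) = -8*H - 4*K - 4*K**2 (I(H, K) = -4*((2*H + K*K) + K) = -4*((2*H + K**2) + K) = -4*((K**2 + 2*H) + K) = -4*(K + K**2 + 2*H) = -8*H - 4*K - 4*K**2)
k = sqrt(19) (k = sqrt(14 + 5) = sqrt(19) ≈ 4.3589)
(43*I(-5, 1))*k = (43*(-8*(-5) - 4*1 - 4*1**2))*sqrt(19) = (43*(40 - 4 - 4*1))*sqrt(19) = (43*(40 - 4 - 4))*sqrt(19) = (43*32)*sqrt(19) = 1376*sqrt(19)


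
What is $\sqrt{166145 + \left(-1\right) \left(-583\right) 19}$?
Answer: $\sqrt{177222} \approx 420.98$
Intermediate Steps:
$\sqrt{166145 + \left(-1\right) \left(-583\right) 19} = \sqrt{166145 + 583 \cdot 19} = \sqrt{166145 + 11077} = \sqrt{177222}$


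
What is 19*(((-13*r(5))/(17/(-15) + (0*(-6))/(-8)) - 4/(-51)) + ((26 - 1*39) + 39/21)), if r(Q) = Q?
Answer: 313975/357 ≈ 879.48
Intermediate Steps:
19*(((-13*r(5))/(17/(-15) + (0*(-6))/(-8)) - 4/(-51)) + ((26 - 1*39) + 39/21)) = 19*(((-13*5)/(17/(-15) + (0*(-6))/(-8)) - 4/(-51)) + ((26 - 1*39) + 39/21)) = 19*((-65/(17*(-1/15) + 0*(-1/8)) - 4*(-1/51)) + ((26 - 39) + 39*(1/21))) = 19*((-65/(-17/15 + 0) + 4/51) + (-13 + 13/7)) = 19*((-65/(-17/15) + 4/51) - 78/7) = 19*((-65*(-15/17) + 4/51) - 78/7) = 19*((975/17 + 4/51) - 78/7) = 19*(2929/51 - 78/7) = 19*(16525/357) = 313975/357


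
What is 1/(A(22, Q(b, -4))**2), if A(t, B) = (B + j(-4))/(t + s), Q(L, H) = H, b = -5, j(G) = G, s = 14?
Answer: 81/4 ≈ 20.250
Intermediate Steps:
A(t, B) = (-4 + B)/(14 + t) (A(t, B) = (B - 4)/(t + 14) = (-4 + B)/(14 + t))
1/(A(22, Q(b, -4))**2) = 1/(((-4 - 4)/(14 + 22))**2) = 1/((-8/36)**2) = 1/(((1/36)*(-8))**2) = 1/((-2/9)**2) = 1/(4/81) = 81/4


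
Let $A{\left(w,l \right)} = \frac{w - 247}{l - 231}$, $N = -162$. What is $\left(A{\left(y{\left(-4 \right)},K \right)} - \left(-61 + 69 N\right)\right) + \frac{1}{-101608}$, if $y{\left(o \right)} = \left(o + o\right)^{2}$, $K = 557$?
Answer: $\frac{186132189561}{16562104} \approx 11238.0$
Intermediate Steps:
$y{\left(o \right)} = 4 o^{2}$ ($y{\left(o \right)} = \left(2 o\right)^{2} = 4 o^{2}$)
$A{\left(w,l \right)} = \frac{-247 + w}{-231 + l}$
$\left(A{\left(y{\left(-4 \right)},K \right)} - \left(-61 + 69 N\right)\right) + \frac{1}{-101608} = \left(\frac{-247 + 4 \left(-4\right)^{2}}{-231 + 557} + \left(61 - -11178\right)\right) + \frac{1}{-101608} = \left(\frac{-247 + 4 \cdot 16}{326} + \left(61 + 11178\right)\right) - \frac{1}{101608} = \left(\frac{-247 + 64}{326} + 11239\right) - \frac{1}{101608} = \left(\frac{1}{326} \left(-183\right) + 11239\right) - \frac{1}{101608} = \left(- \frac{183}{326} + 11239\right) - \frac{1}{101608} = \frac{3663731}{326} - \frac{1}{101608} = \frac{186132189561}{16562104}$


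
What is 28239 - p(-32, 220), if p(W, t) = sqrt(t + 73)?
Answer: 28239 - sqrt(293) ≈ 28222.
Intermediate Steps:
p(W, t) = sqrt(73 + t)
28239 - p(-32, 220) = 28239 - sqrt(73 + 220) = 28239 - sqrt(293)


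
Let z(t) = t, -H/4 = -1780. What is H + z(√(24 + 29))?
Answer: 7120 + √53 ≈ 7127.3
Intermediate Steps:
H = 7120 (H = -4*(-1780) = 7120)
H + z(√(24 + 29)) = 7120 + √(24 + 29) = 7120 + √53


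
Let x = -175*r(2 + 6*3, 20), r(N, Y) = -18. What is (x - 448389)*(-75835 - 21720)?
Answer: 43435290645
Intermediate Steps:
x = 3150 (x = -175*(-18) = 3150)
(x - 448389)*(-75835 - 21720) = (3150 - 448389)*(-75835 - 21720) = -445239*(-97555) = 43435290645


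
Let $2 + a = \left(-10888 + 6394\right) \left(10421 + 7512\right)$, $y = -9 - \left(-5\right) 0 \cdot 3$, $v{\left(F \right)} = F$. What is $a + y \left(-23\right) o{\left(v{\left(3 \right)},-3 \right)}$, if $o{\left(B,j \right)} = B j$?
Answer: $-80592767$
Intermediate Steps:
$y = -9$ ($y = -9 - 0 \cdot 3 = -9 - 0 = -9 + 0 = -9$)
$a = -80590904$ ($a = -2 + \left(-10888 + 6394\right) \left(10421 + 7512\right) = -2 - 80590902 = -80590904$)
$a + y \left(-23\right) o{\left(v{\left(3 \right)},-3 \right)} = -80590904 + \left(-9\right) \left(-23\right) 3 \left(-3\right) = -80590904 + 207 \left(-9\right) = -80590904 - 1863 = -80592767$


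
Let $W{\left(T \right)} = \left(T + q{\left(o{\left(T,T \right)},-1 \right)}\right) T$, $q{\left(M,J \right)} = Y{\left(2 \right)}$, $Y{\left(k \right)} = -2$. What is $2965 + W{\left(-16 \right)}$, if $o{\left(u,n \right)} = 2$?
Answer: $3253$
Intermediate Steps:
$q{\left(M,J \right)} = -2$
$W{\left(T \right)} = T \left(-2 + T\right)$ ($W{\left(T \right)} = \left(T - 2\right) T = \left(-2 + T\right) T = T \left(-2 + T\right)$)
$2965 + W{\left(-16 \right)} = 2965 - 16 \left(-2 - 16\right) = 2965 - -288 = 2965 + 288 = 3253$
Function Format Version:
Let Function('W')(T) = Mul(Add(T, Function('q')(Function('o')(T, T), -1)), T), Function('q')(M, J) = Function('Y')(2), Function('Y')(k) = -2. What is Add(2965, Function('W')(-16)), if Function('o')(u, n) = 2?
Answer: 3253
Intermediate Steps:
Function('q')(M, J) = -2
Function('W')(T) = Mul(T, Add(-2, T)) (Function('W')(T) = Mul(Add(T, -2), T) = Mul(Add(-2, T), T) = Mul(T, Add(-2, T)))
Add(2965, Function('W')(-16)) = Add(2965, Mul(-16, Add(-2, -16))) = Add(2965, Mul(-16, -18)) = Add(2965, 288) = 3253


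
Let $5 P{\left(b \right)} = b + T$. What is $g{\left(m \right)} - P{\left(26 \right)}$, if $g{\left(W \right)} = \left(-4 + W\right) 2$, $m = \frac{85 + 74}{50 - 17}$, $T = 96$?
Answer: $- \frac{1252}{55} \approx -22.764$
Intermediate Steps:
$m = \frac{53}{11}$ ($m = \frac{159}{33} = 159 \cdot \frac{1}{33} = \frac{53}{11} \approx 4.8182$)
$g{\left(W \right)} = -8 + 2 W$
$P{\left(b \right)} = \frac{96}{5} + \frac{b}{5}$ ($P{\left(b \right)} = \frac{b + 96}{5} = \frac{96 + b}{5} = \frac{96}{5} + \frac{b}{5}$)
$g{\left(m \right)} - P{\left(26 \right)} = \left(-8 + 2 \cdot \frac{53}{11}\right) - \left(\frac{96}{5} + \frac{1}{5} \cdot 26\right) = \left(-8 + \frac{106}{11}\right) - \left(\frac{96}{5} + \frac{26}{5}\right) = \frac{18}{11} - \frac{122}{5} = - \frac{1252}{55}$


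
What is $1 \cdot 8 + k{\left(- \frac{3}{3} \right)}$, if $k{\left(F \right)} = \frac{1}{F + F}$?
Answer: $\frac{15}{2} \approx 7.5$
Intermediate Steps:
$k{\left(F \right)} = \frac{1}{2 F}$
$1 \cdot 8 + k{\left(- \frac{3}{3} \right)} = 1 \cdot 8 + \frac{1}{2 \left(- \frac{3}{3}\right)} = 8 + \frac{1}{2 \left(\left(-3\right) \frac{1}{3}\right)} = 8 + \frac{1}{2 \left(-1\right)} = 8 + \frac{1}{2} \left(-1\right) = 8 - \frac{1}{2} = \frac{15}{2}$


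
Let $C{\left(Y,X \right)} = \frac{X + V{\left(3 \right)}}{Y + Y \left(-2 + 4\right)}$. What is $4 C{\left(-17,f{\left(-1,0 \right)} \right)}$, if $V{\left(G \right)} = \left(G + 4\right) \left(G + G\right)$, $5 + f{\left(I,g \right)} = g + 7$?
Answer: $- \frac{176}{51} \approx -3.451$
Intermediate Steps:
$f{\left(I,g \right)} = 2 + g$ ($f{\left(I,g \right)} = -5 + \left(g + 7\right) = -5 + \left(7 + g\right) = 2 + g$)
$V{\left(G \right)} = 2 G \left(4 + G\right)$ ($V{\left(G \right)} = \left(4 + G\right) 2 G = 2 G \left(4 + G\right)$)
$C{\left(Y,X \right)} = \frac{42 + X}{3 Y}$ ($C{\left(Y,X \right)} = \frac{X + 2 \cdot 3 \left(4 + 3\right)}{Y + Y \left(-2 + 4\right)} = \frac{X + 2 \cdot 3 \cdot 7}{Y + Y 2} = \frac{X + 42}{Y + 2 Y} = \frac{42 + X}{3 Y}$)
$4 C{\left(-17,f{\left(-1,0 \right)} \right)} = 4 \frac{42 + \left(2 + 0\right)}{3 \left(-17\right)} = 4 \cdot \frac{1}{3} \left(- \frac{1}{17}\right) \left(42 + 2\right) = 4 \cdot \frac{1}{3} \left(- \frac{1}{17}\right) 44 = 4 \left(- \frac{44}{51}\right) = - \frac{176}{51}$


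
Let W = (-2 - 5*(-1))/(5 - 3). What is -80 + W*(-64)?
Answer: -176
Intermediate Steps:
W = 3/2 (W = (-2 + 5)/2 = 3*(½) = 3/2 ≈ 1.5000)
-80 + W*(-64) = -80 + (3/2)*(-64) = -80 - 96 = -176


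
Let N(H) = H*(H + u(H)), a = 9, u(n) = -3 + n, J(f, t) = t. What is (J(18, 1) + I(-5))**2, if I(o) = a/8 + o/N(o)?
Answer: 45369/10816 ≈ 4.1946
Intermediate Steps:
N(H) = H*(-3 + 2*H) (N(H) = H*(H + (-3 + H)) = H*(-3 + 2*H))
I(o) = 9/8 + 1/(-3 + 2*o) (I(o) = 9/8 + o/((o*(-3 + 2*o))) = 9*(1/8) + o*(1/(o*(-3 + 2*o))) = 9/8 + 1/(-3 + 2*o))
(J(18, 1) + I(-5))**2 = (1 + (-19 + 18*(-5))/(8*(-3 + 2*(-5))))**2 = (1 + (-19 - 90)/(8*(-3 - 10)))**2 = (1 + (1/8)*(-109)/(-13))**2 = (1 + (1/8)*(-1/13)*(-109))**2 = (1 + 109/104)**2 = (213/104)**2 = 45369/10816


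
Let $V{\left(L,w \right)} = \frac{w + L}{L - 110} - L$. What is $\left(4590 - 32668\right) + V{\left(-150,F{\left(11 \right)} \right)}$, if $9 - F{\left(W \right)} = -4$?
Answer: $- \frac{7261143}{260} \approx -27927.0$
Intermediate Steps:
$F{\left(W \right)} = 13$ ($F{\left(W \right)} = 9 - -4 = 9 + 4 = 13$)
$V{\left(L,w \right)} = - L + \frac{L + w}{-110 + L}$ ($V{\left(L,w \right)} = \frac{L + w}{-110 + L} - L = - L + \frac{L + w}{-110 + L}$)
$\left(4590 - 32668\right) + V{\left(-150,F{\left(11 \right)} \right)} = \left(4590 - 32668\right) + \frac{13 - \left(-150\right)^{2} + 111 \left(-150\right)}{-110 - 150} = -28078 + \frac{13 - 22500 - 16650}{-260} = -28078 - \frac{13 - 22500 - 16650}{260} = -28078 - - \frac{39137}{260} = -28078 + \frac{39137}{260} = - \frac{7261143}{260}$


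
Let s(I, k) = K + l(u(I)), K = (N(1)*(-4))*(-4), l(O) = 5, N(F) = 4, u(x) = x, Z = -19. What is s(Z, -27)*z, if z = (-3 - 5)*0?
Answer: 0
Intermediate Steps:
K = 64 (K = (4*(-4))*(-4) = -16*(-4) = 64)
s(I, k) = 69 (s(I, k) = 64 + 5 = 69)
z = 0 (z = -8*0 = 0)
s(Z, -27)*z = 69*0 = 0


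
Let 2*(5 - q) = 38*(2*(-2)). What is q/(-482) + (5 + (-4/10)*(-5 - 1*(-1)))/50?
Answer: -1086/30125 ≈ -0.036050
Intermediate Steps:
q = 81 (q = 5 - 19*2*(-2) = 5 - 19*(-4) = 5 - 1/2*(-152) = 5 + 76 = 81)
q/(-482) + (5 + (-4/10)*(-5 - 1*(-1)))/50 = 81/(-482) + (5 + (-4/10)*(-5 - 1*(-1)))/50 = 81*(-1/482) + (5 + (-4*1/10)*(-5 + 1))*(1/50) = -81/482 + (5 - 2/5*(-4))*(1/50) = -81/482 + (5 + 8/5)*(1/50) = -81/482 + (33/5)*(1/50) = -81/482 + 33/250 = -1086/30125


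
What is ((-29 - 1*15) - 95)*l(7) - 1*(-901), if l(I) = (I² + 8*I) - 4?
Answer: -13138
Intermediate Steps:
l(I) = -4 + I² + 8*I
((-29 - 1*15) - 95)*l(7) - 1*(-901) = ((-29 - 1*15) - 95)*(-4 + 7² + 8*7) - 1*(-901) = ((-29 - 15) - 95)*(-4 + 49 + 56) + 901 = (-44 - 95)*101 + 901 = -139*101 + 901 = -14039 + 901 = -13138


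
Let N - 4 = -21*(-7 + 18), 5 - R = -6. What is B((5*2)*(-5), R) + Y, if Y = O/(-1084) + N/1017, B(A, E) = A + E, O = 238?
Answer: -21741403/551214 ≈ -39.443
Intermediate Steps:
R = 11 (R = 5 - 1*(-6) = 5 + 6 = 11)
N = -227 (N = 4 - 21*(-7 + 18) = 4 - 21*11 = 4 - 231 = -227)
Y = -244057/551214 (Y = 238/(-1084) - 227/1017 = 238*(-1/1084) - 227*1/1017 = -119/542 - 227/1017 = -244057/551214 ≈ -0.44276)
B((5*2)*(-5), R) + Y = ((5*2)*(-5) + 11) - 244057/551214 = (10*(-5) + 11) - 244057/551214 = (-50 + 11) - 244057/551214 = -39 - 244057/551214 = -21741403/551214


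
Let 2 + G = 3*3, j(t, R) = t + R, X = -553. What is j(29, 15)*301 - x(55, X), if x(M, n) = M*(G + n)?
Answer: 43274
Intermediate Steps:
j(t, R) = R + t
G = 7 (G = -2 + 3*3 = -2 + 9 = 7)
x(M, n) = M*(7 + n)
j(29, 15)*301 - x(55, X) = (15 + 29)*301 - 55*(7 - 553) = 44*301 - 55*(-546) = 13244 - 1*(-30030) = 13244 + 30030 = 43274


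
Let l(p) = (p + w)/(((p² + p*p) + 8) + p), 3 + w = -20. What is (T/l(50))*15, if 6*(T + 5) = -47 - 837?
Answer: -1284170/3 ≈ -4.2806e+5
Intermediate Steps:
w = -23 (w = -3 - 20 = -23)
l(p) = (-23 + p)/(8 + p + 2*p²) (l(p) = (p - 23)/(((p² + p*p) + 8) + p) = (-23 + p)/(((p² + p²) + 8) + p) = (-23 + p)/((2*p² + 8) + p) = (-23 + p)/((8 + 2*p²) + p) = (-23 + p)/(8 + p + 2*p²))
T = -457/3 (T = -5 + (-47 - 837)/6 = -5 + (⅙)*(-884) = -5 - 442/3 = -457/3 ≈ -152.33)
(T/l(50))*15 = -457*(8 + 50 + 2*50²)/(-23 + 50)/3*15 = -457/(3*(27/(8 + 50 + 2*2500)))*15 = -457/(3*(27/(8 + 50 + 5000)))*15 = -457/(3*(27/5058))*15 = -457/(3*((1/5058)*27))*15 = -457/(3*3/562)*15 = -457/3*562/3*15 = -256834/9*15 = -1284170/3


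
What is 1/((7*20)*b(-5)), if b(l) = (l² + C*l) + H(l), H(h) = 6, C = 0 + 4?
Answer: 1/1540 ≈ 0.00064935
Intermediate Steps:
C = 4
b(l) = 6 + l² + 4*l (b(l) = (l² + 4*l) + 6 = 6 + l² + 4*l)
1/((7*20)*b(-5)) = 1/((7*20)*(6 + (-5)² + 4*(-5))) = 1/(140*(6 + 25 - 20)) = 1/(140*11) = 1/1540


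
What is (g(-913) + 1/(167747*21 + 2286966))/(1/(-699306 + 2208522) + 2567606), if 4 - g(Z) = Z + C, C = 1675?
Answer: -2215386705041056/7504274666855942247 ≈ -0.00029522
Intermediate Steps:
g(Z) = -1671 - Z (g(Z) = 4 - (Z + 1675) = 4 - (1675 + Z) = 4 + (-1675 - Z) = -1671 - Z)
(g(-913) + 1/(167747*21 + 2286966))/(1/(-699306 + 2208522) + 2567606) = ((-1671 - 1*(-913)) + 1/(167747*21 + 2286966))/(1/(-699306 + 2208522) + 2567606) = ((-1671 + 913) + 1/(3522687 + 2286966))/(1/1509216 + 2567606) = (-758 + 1/5809653)/(1/1509216 + 2567606) = (-758 + 1/5809653)/(3875072056897/1509216) = -4403716973/5809653*1509216/3875072056897 = -2215386705041056/7504274666855942247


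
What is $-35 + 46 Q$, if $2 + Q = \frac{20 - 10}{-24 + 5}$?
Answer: $- \frac{2873}{19} \approx -151.21$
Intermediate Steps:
$Q = - \frac{48}{19}$ ($Q = -2 + \frac{20 - 10}{-24 + 5} = -2 + \frac{10}{-19} = -2 + 10 \left(- \frac{1}{19}\right) = -2 - \frac{10}{19} = - \frac{48}{19} \approx -2.5263$)
$-35 + 46 Q = -35 + 46 \left(- \frac{48}{19}\right) = -35 - \frac{2208}{19} = - \frac{2873}{19}$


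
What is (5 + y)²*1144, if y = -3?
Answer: 4576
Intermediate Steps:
(5 + y)²*1144 = (5 - 3)²*1144 = 2²*1144 = 4*1144 = 4576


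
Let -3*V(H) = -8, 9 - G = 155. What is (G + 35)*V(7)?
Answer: -296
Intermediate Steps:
G = -146 (G = 9 - 1*155 = 9 - 155 = -146)
V(H) = 8/3 (V(H) = -1/3*(-8) = 8/3)
(G + 35)*V(7) = (-146 + 35)*(8/3) = -111*8/3 = -296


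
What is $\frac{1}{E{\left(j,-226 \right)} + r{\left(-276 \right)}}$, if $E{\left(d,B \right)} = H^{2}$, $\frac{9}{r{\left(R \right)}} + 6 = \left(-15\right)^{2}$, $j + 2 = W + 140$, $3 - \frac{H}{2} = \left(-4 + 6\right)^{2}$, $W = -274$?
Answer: $\frac{73}{295} \approx 0.24746$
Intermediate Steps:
$H = -2$ ($H = 6 - 2 \left(-4 + 6\right)^{2} = 6 - 2 \cdot 2^{2} = 6 - 8 = -2$)
$j = -136$ ($j = -2 + \left(-274 + 140\right) = -2 - 134 = -136$)
$r{\left(R \right)} = \frac{3}{73}$ ($r{\left(R \right)} = \frac{9}{-6 + \left(-15\right)^{2}} = \frac{9}{-6 + 225} = \frac{9}{219} = 9 \cdot \frac{1}{219} = \frac{3}{73}$)
$E{\left(d,B \right)} = 4$ ($E{\left(d,B \right)} = \left(-2\right)^{2} = 4$)
$\frac{1}{E{\left(j,-226 \right)} + r{\left(-276 \right)}} = \frac{1}{4 + \frac{3}{73}} = \frac{1}{\frac{295}{73}} = \frac{73}{295}$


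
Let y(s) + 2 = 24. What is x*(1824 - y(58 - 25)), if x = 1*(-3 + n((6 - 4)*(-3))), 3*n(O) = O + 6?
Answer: -5406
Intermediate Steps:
y(s) = 22 (y(s) = -2 + 24 = 22)
n(O) = 2 + O/3 (n(O) = (O + 6)/3 = (6 + O)/3 = 2 + O/3)
x = -3 (x = 1*(-3 + (2 + ((6 - 4)*(-3))/3)) = 1*(-3 + (2 + (2*(-3))/3)) = 1*(-3 + (2 + (⅓)*(-6))) = 1*(-3 + (2 - 2)) = 1*(-3 + 0) = 1*(-3) = -3)
x*(1824 - y(58 - 25)) = -3*(1824 - 1*22) = -3*(1824 - 22) = -3*1802 = -5406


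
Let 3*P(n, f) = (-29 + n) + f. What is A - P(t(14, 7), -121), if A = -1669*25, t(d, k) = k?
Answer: -125032/3 ≈ -41677.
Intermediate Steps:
P(n, f) = -29/3 + f/3 + n/3 (P(n, f) = ((-29 + n) + f)/3 = (-29 + f + n)/3 = -29/3 + f/3 + n/3)
A = -41725
A - P(t(14, 7), -121) = -41725 - (-29/3 + (1/3)*(-121) + (1/3)*7) = -41725 - (-29/3 - 121/3 + 7/3) = -41725 - 1*(-143/3) = -41725 + 143/3 = -125032/3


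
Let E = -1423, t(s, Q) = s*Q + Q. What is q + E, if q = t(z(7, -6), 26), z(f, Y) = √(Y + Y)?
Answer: -1397 + 52*I*√3 ≈ -1397.0 + 90.067*I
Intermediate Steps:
z(f, Y) = √2*√Y (z(f, Y) = √(2*Y) = √2*√Y)
t(s, Q) = Q + Q*s (t(s, Q) = Q*s + Q = Q + Q*s)
q = 26 + 52*I*√3 (q = 26*(1 + √2*√(-6)) = 26*(1 + √2*(I*√6)) = 26*(1 + 2*I*√3) = 26 + 52*I*√3 ≈ 26.0 + 90.067*I)
q + E = (26 + 52*I*√3) - 1423 = -1397 + 52*I*√3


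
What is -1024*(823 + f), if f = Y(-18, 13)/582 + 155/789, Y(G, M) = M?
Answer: -21505161728/25511 ≈ -8.4298e+5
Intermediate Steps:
f = 11163/51022 (f = 13/582 + 155/789 = 11163/51022 ≈ 0.21879)
-1024*(823 + f) = -1024*(823 + 11163/51022) = -1024*42002269/51022 = -21505161728/25511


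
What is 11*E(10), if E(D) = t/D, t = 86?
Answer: 473/5 ≈ 94.600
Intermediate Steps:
E(D) = 86/D
11*E(10) = 11*(86/10) = 11*(86*(1/10)) = 11*(43/5) = 473/5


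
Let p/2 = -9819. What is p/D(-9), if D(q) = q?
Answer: 2182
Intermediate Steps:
p = -19638 (p = 2*(-9819) = -19638)
p/D(-9) = -19638/(-9) = -19638*(-⅑) = 2182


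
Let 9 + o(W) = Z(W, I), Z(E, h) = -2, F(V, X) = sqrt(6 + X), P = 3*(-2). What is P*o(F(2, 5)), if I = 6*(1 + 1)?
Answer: 66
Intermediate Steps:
P = -6
I = 12 (I = 6*2 = 12)
o(W) = -11 (o(W) = -9 - 2 = -11)
P*o(F(2, 5)) = -6*(-11) = 66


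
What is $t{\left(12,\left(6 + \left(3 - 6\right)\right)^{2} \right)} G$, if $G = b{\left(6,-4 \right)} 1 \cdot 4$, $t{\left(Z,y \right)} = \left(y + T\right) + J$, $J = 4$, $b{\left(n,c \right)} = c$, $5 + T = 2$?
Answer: $-160$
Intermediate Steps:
$T = -3$ ($T = -5 + 2 = -3$)
$t{\left(Z,y \right)} = 1 + y$ ($t{\left(Z,y \right)} = \left(y - 3\right) + 4 = \left(-3 + y\right) + 4 = 1 + y$)
$G = -16$ ($G = \left(-4\right) 1 \cdot 4 = \left(-4\right) 4 = -16$)
$t{\left(12,\left(6 + \left(3 - 6\right)\right)^{2} \right)} G = \left(1 + \left(6 + \left(3 - 6\right)\right)^{2}\right) \left(-16\right) = \left(1 + \left(6 - 3\right)^{2}\right) \left(-16\right) = \left(1 + 3^{2}\right) \left(-16\right) = \left(1 + 9\right) \left(-16\right) = 10 \left(-16\right) = -160$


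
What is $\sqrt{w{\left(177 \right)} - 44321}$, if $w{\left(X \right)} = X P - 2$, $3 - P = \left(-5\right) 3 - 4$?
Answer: $i \sqrt{40429} \approx 201.07 i$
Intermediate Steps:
$P = 22$ ($P = 3 - \left(\left(-5\right) 3 - 4\right) = 3 - \left(-15 - 4\right) = 3 - -19 = 3 + 19 = 22$)
$w{\left(X \right)} = -2 + 22 X$ ($w{\left(X \right)} = X 22 - 2 = 22 X - 2 = -2 + 22 X$)
$\sqrt{w{\left(177 \right)} - 44321} = \sqrt{\left(-2 + 22 \cdot 177\right) - 44321} = \sqrt{\left(-2 + 3894\right) - 44321} = \sqrt{3892 - 44321} = \sqrt{-40429} = i \sqrt{40429}$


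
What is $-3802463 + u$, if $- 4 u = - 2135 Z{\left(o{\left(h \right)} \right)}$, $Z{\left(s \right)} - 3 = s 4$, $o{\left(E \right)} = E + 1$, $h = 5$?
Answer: $- \frac{15152207}{4} \approx -3.7881 \cdot 10^{6}$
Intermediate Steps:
$o{\left(E \right)} = 1 + E$
$Z{\left(s \right)} = 3 + 4 s$ ($Z{\left(s \right)} = 3 + s 4 = 3 + 4 s$)
$u = \frac{57645}{4}$ ($u = - \frac{\left(-2135\right) \left(3 + 4 \left(1 + 5\right)\right)}{4} = - \frac{\left(-2135\right) \left(3 + 4 \cdot 6\right)}{4} = - \frac{\left(-2135\right) \left(3 + 24\right)}{4} = - \frac{\left(-2135\right) 27}{4} = \left(- \frac{1}{4}\right) \left(-57645\right) = \frac{57645}{4} \approx 14411.0$)
$-3802463 + u = -3802463 + \frac{57645}{4} = - \frac{15152207}{4}$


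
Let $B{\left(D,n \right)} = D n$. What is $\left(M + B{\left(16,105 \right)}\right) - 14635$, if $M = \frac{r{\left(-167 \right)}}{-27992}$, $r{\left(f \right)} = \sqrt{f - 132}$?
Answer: $-12955 - \frac{i \sqrt{299}}{27992} \approx -12955.0 - 0.00061773 i$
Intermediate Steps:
$r{\left(f \right)} = \sqrt{-132 + f}$
$M = - \frac{i \sqrt{299}}{27992}$ ($M = \frac{\sqrt{-132 - 167}}{-27992} = \sqrt{-299} \left(- \frac{1}{27992}\right) = i \sqrt{299} \left(- \frac{1}{27992}\right) = - \frac{i \sqrt{299}}{27992} \approx - 0.00061773 i$)
$\left(M + B{\left(16,105 \right)}\right) - 14635 = \left(- \frac{i \sqrt{299}}{27992} + 16 \cdot 105\right) - 14635 = \left(- \frac{i \sqrt{299}}{27992} + 1680\right) - 14635 = \left(1680 - \frac{i \sqrt{299}}{27992}\right) - 14635 = -12955 - \frac{i \sqrt{299}}{27992}$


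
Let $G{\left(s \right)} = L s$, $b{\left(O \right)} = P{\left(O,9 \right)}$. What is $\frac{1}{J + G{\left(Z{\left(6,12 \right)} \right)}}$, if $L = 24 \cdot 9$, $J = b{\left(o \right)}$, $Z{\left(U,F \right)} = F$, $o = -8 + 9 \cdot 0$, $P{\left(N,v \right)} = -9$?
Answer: $\frac{1}{2583} \approx 0.00038715$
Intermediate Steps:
$o = -8$ ($o = -8 + 0 = -8$)
$b{\left(O \right)} = -9$
$J = -9$
$L = 216$
$G{\left(s \right)} = 216 s$
$\frac{1}{J + G{\left(Z{\left(6,12 \right)} \right)}} = \frac{1}{-9 + 216 \cdot 12} = \frac{1}{-9 + 2592} = \frac{1}{2583}$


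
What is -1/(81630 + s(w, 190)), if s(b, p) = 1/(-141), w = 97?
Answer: -141/11509829 ≈ -1.2250e-5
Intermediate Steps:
s(b, p) = -1/141
-1/(81630 + s(w, 190)) = -1/(81630 - 1/141) = -1/11509829/141 = -1*141/11509829 = -141/11509829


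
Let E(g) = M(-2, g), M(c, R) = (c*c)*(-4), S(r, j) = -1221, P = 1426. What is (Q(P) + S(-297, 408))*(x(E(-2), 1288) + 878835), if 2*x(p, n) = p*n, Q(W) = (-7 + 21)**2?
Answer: -890244275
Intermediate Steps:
M(c, R) = -4*c**2 (M(c, R) = c**2*(-4) = -4*c**2)
E(g) = -16 (E(g) = -4*(-2)**2 = -4*4 = -16)
Q(W) = 196 (Q(W) = 14**2 = 196)
x(p, n) = n*p/2 (x(p, n) = (p*n)/2 = (n*p)/2 = n*p/2)
(Q(P) + S(-297, 408))*(x(E(-2), 1288) + 878835) = (196 - 1221)*((1/2)*1288*(-16) + 878835) = -1025*(-10304 + 878835) = -1025*868531 = -890244275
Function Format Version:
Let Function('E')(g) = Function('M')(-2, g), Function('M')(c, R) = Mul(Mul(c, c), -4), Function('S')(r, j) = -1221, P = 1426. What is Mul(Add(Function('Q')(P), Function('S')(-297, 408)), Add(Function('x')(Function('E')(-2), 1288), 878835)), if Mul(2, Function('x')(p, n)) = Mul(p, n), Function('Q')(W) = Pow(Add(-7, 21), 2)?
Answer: -890244275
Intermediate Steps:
Function('M')(c, R) = Mul(-4, Pow(c, 2)) (Function('M')(c, R) = Mul(Pow(c, 2), -4) = Mul(-4, Pow(c, 2)))
Function('E')(g) = -16 (Function('E')(g) = Mul(-4, Pow(-2, 2)) = Mul(-4, 4) = -16)
Function('Q')(W) = 196 (Function('Q')(W) = Pow(14, 2) = 196)
Function('x')(p, n) = Mul(Rational(1, 2), n, p) (Function('x')(p, n) = Mul(Rational(1, 2), Mul(p, n)) = Mul(Rational(1, 2), Mul(n, p)) = Mul(Rational(1, 2), n, p))
Mul(Add(Function('Q')(P), Function('S')(-297, 408)), Add(Function('x')(Function('E')(-2), 1288), 878835)) = Mul(Add(196, -1221), Add(Mul(Rational(1, 2), 1288, -16), 878835)) = Mul(-1025, Add(-10304, 878835)) = Mul(-1025, 868531) = -890244275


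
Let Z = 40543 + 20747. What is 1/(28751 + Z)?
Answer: 1/90041 ≈ 1.1106e-5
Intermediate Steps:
Z = 61290
1/(28751 + Z) = 1/(28751 + 61290) = 1/90041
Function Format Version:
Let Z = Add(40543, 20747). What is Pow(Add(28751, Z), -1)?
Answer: Rational(1, 90041) ≈ 1.1106e-5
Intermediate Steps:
Z = 61290
Pow(Add(28751, Z), -1) = Pow(Add(28751, 61290), -1) = Pow(90041, -1) = Rational(1, 90041)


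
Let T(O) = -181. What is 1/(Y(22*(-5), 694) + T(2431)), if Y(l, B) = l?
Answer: -1/291 ≈ -0.0034364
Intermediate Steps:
1/(Y(22*(-5), 694) + T(2431)) = 1/(22*(-5) - 181) = 1/(-110 - 181) = 1/(-291) = -1/291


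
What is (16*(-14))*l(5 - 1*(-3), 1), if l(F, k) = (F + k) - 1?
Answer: -1792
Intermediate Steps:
l(F, k) = -1 + F + k
(16*(-14))*l(5 - 1*(-3), 1) = (16*(-14))*(-1 + (5 - 1*(-3)) + 1) = -224*(-1 + (5 + 3) + 1) = -224*(-1 + 8 + 1) = -224*8 = -1792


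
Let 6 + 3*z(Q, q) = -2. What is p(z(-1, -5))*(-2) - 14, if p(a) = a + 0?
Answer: -26/3 ≈ -8.6667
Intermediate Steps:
z(Q, q) = -8/3 (z(Q, q) = -2 + (⅓)*(-2) = -2 - ⅔ = -8/3)
p(a) = a
p(z(-1, -5))*(-2) - 14 = -8/3*(-2) - 14 = 16/3 - 14 = -26/3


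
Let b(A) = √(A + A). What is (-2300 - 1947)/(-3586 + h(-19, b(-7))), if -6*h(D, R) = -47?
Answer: 25482/21469 ≈ 1.1869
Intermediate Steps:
b(A) = √2*√A (b(A) = √(2*A) = √2*√A)
h(D, R) = 47/6 (h(D, R) = -⅙*(-47) = 47/6)
(-2300 - 1947)/(-3586 + h(-19, b(-7))) = (-2300 - 1947)/(-3586 + 47/6) = -4247/(-21469/6) = -4247*(-6/21469) = 25482/21469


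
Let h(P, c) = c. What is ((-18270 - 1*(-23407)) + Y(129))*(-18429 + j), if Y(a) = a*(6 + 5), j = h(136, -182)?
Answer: -122013716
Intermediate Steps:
j = -182
Y(a) = 11*a (Y(a) = a*11 = 11*a)
((-18270 - 1*(-23407)) + Y(129))*(-18429 + j) = ((-18270 - 1*(-23407)) + 11*129)*(-18429 - 182) = ((-18270 + 23407) + 1419)*(-18611) = (5137 + 1419)*(-18611) = 6556*(-18611) = -122013716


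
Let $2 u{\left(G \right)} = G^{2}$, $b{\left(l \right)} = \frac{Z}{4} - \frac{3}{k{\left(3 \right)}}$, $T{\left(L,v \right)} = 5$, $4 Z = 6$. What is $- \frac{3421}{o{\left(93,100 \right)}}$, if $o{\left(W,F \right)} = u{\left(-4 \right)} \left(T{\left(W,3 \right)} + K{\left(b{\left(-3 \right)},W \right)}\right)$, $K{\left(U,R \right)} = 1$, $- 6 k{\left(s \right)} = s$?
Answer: $- \frac{3421}{48} \approx -71.271$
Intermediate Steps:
$Z = \frac{3}{2}$ ($Z = \frac{1}{4} \cdot 6 = \frac{3}{2} \approx 1.5$)
$k{\left(s \right)} = - \frac{s}{6}$
$b{\left(l \right)} = \frac{51}{8}$ ($b{\left(l \right)} = \frac{3}{2 \cdot 4} - \frac{3}{\left(- \frac{1}{6}\right) 3} = \frac{3}{2} \cdot \frac{1}{4} - \frac{3}{- \frac{1}{2}} = \frac{3}{8} - -6 = \frac{3}{8} + 6 = \frac{51}{8}$)
$u{\left(G \right)} = \frac{G^{2}}{2}$
$o{\left(W,F \right)} = 48$ ($o{\left(W,F \right)} = \frac{\left(-4\right)^{2}}{2} \left(5 + 1\right) = \frac{1}{2} \cdot 16 \cdot 6 = 8 \cdot 6 = 48$)
$- \frac{3421}{o{\left(93,100 \right)}} = - \frac{3421}{48}$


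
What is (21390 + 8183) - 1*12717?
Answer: 16856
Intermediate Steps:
(21390 + 8183) - 1*12717 = 29573 - 12717 = 16856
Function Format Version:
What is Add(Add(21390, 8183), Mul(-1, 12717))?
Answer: 16856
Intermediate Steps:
Add(Add(21390, 8183), Mul(-1, 12717)) = Add(29573, -12717) = 16856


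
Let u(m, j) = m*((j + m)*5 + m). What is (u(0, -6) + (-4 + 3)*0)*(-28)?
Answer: 0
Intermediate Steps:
u(m, j) = m*(5*j + 6*m) (u(m, j) = m*((5*j + 5*m) + m) = m*(5*j + 6*m))
(u(0, -6) + (-4 + 3)*0)*(-28) = (0*(5*(-6) + 6*0) + (-4 + 3)*0)*(-28) = (0*(-30 + 0) - 1*0)*(-28) = (0*(-30) + 0)*(-28) = (0 + 0)*(-28) = 0*(-28) = 0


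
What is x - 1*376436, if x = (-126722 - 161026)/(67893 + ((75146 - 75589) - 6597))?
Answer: -22907547656/60853 ≈ -3.7644e+5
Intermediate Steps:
x = -287748/60853 (x = -287748/(67893 + (-443 - 6597)) = -287748/(67893 - 7040) = -287748/60853 ≈ -4.7286)
x - 1*376436 = -287748/60853 - 1*376436 = -287748/60853 - 376436 = -22907547656/60853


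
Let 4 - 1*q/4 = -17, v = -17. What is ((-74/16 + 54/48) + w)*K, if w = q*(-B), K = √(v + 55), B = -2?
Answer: 329*√38/2 ≈ 1014.0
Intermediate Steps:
q = 84 (q = 16 - 4*(-17) = 16 + 68 = 84)
K = √38 (K = √(-17 + 55) = √38 ≈ 6.1644)
w = 168 (w = 84*(-1*(-2)) = 84*2 = 168)
((-74/16 + 54/48) + w)*K = ((-74/16 + 54/48) + 168)*√38 = ((-74*1/16 + 54*(1/48)) + 168)*√38 = ((-37/8 + 9/8) + 168)*√38 = (-7/2 + 168)*√38 = 329*√38/2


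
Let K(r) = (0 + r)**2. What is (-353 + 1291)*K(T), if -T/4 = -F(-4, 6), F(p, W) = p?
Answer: 240128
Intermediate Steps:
T = -16 (T = -(-4)*(-4) = -4*4 = -16)
K(r) = r**2
(-353 + 1291)*K(T) = (-353 + 1291)*(-16)**2 = 938*256 = 240128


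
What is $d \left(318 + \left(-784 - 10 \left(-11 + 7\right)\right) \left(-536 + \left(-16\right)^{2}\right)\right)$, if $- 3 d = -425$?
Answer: $29557050$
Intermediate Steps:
$d = \frac{425}{3}$ ($d = \left(- \frac{1}{3}\right) \left(-425\right) = \frac{425}{3} \approx 141.67$)
$d \left(318 + \left(-784 - 10 \left(-11 + 7\right)\right) \left(-536 + \left(-16\right)^{2}\right)\right) = \frac{425 \left(318 + \left(-784 - 10 \left(-11 + 7\right)\right) \left(-536 + \left(-16\right)^{2}\right)\right)}{3} = \frac{425 \left(318 + \left(-784 - -40\right) \left(-536 + 256\right)\right)}{3} = \frac{425 \left(318 + \left(-784 + 40\right) \left(-280\right)\right)}{3} = \frac{425 \left(318 - -208320\right)}{3} = \frac{425 \left(318 + 208320\right)}{3} = \frac{425}{3} \cdot 208638 = 29557050$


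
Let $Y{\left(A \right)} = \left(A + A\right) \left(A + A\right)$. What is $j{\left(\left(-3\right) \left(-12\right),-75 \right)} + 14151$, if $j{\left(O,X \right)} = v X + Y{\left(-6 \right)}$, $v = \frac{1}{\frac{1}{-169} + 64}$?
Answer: $\frac{10305850}{721} \approx 14294.0$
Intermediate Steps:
$Y{\left(A \right)} = 4 A^{2}$ ($Y{\left(A \right)} = 2 A 2 A = 4 A^{2}$)
$v = \frac{169}{10815}$ ($v = \frac{1}{- \frac{1}{169} + 64} = \frac{1}{\frac{10815}{169}} = \frac{169}{10815} \approx 0.015626$)
$j{\left(O,X \right)} = 144 + \frac{169 X}{10815}$ ($j{\left(O,X \right)} = \frac{169 X}{10815} + 4 \left(-6\right)^{2} = \frac{169 X}{10815} + 4 \cdot 36 = \frac{169 X}{10815} + 144 = 144 + \frac{169 X}{10815}$)
$j{\left(\left(-3\right) \left(-12\right),-75 \right)} + 14151 = \left(144 + \frac{169}{10815} \left(-75\right)\right) + 14151 = \left(144 - \frac{845}{721}\right) + 14151 = \frac{102979}{721} + 14151 = \frac{10305850}{721}$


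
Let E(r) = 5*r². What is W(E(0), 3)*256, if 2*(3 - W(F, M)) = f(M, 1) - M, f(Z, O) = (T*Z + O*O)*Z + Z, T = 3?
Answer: -3072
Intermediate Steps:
f(Z, O) = Z + Z*(O² + 3*Z) (f(Z, O) = (3*Z + O*O)*Z + Z = (3*Z + O²)*Z + Z = (O² + 3*Z)*Z + Z = Z*(O² + 3*Z) + Z = Z + Z*(O² + 3*Z))
W(F, M) = 3 + M/2 - M*(2 + 3*M)/2 (W(F, M) = 3 - (M*(1 + 1² + 3*M) - M)/2 = 3 - (M*(1 + 1 + 3*M) - M)/2 = 3 - (M*(2 + 3*M) - M)/2 = 3 - (-M + M*(2 + 3*M))/2 = 3 + (M/2 - M*(2 + 3*M)/2) = 3 + M/2 - M*(2 + 3*M)/2)
W(E(0), 3)*256 = (3 - 3/2*3² - ½*3)*256 = (3 - 3/2*9 - 3/2)*256 = (3 - 27/2 - 3/2)*256 = -12*256 = -3072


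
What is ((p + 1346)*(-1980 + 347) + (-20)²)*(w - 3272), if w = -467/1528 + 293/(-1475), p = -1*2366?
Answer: -614407118456087/112690 ≈ -5.4522e+9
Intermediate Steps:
p = -2366
w = -1136529/2253800 (w = -467*1/1528 + 293*(-1/1475) = -467/1528 - 293/1475 = -1136529/2253800 ≈ -0.50427)
((p + 1346)*(-1980 + 347) + (-20)²)*(w - 3272) = ((-2366 + 1346)*(-1980 + 347) + (-20)²)*(-1136529/2253800 - 3272) = (-1020*(-1633) + 400)*(-7375570129/2253800) = (1665660 + 400)*(-7375570129/2253800) = 1666060*(-7375570129/2253800) = -614407118456087/112690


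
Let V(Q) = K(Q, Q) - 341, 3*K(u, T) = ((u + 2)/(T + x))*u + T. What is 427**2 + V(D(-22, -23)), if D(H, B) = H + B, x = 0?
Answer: 545876/3 ≈ 1.8196e+5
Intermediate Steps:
D(H, B) = B + H
K(u, T) = T/3 + u*(2 + u)/(3*T) (K(u, T) = (((u + 2)/(T + 0))*u + T)/3 = (((2 + u)/T)*u + T)/3 = (u*(2 + u)/T + T)/3 = (T + u*(2 + u)/T)/3 = T/3 + u*(2 + u)/(3*T))
V(Q) = -341 + (2*Q + 2*Q**2)/(3*Q) (V(Q) = (Q**2 + Q**2 + 2*Q)/(3*Q) - 341 = (2*Q + 2*Q**2)/(3*Q) - 341 = -341 + (2*Q + 2*Q**2)/(3*Q))
427**2 + V(D(-22, -23)) = 427**2 + (-1021/3 + 2*(-23 - 22)/3) = 182329 + (-1021/3 + (2/3)*(-45)) = 182329 + (-1021/3 - 30) = 182329 - 1111/3 = 545876/3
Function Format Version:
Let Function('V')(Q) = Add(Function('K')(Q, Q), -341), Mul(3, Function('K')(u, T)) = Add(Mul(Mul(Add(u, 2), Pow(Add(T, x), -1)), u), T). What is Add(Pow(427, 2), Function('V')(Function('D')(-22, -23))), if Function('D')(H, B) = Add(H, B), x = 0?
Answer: Rational(545876, 3) ≈ 1.8196e+5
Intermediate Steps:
Function('D')(H, B) = Add(B, H)
Function('K')(u, T) = Add(Mul(Rational(1, 3), T), Mul(Rational(1, 3), u, Pow(T, -1), Add(2, u))) (Function('K')(u, T) = Mul(Rational(1, 3), Add(Mul(Mul(Add(u, 2), Pow(Add(T, 0), -1)), u), T)) = Mul(Rational(1, 3), Add(Mul(Mul(Add(2, u), Pow(T, -1)), u), T)) = Mul(Rational(1, 3), Add(Mul(Mul(Pow(T, -1), Add(2, u)), u), T)) = Mul(Rational(1, 3), Add(Mul(u, Pow(T, -1), Add(2, u)), T)) = Mul(Rational(1, 3), Add(T, Mul(u, Pow(T, -1), Add(2, u)))) = Add(Mul(Rational(1, 3), T), Mul(Rational(1, 3), u, Pow(T, -1), Add(2, u))))
Function('V')(Q) = Add(-341, Mul(Rational(1, 3), Pow(Q, -1), Add(Mul(2, Q), Mul(2, Pow(Q, 2))))) (Function('V')(Q) = Add(Mul(Rational(1, 3), Pow(Q, -1), Add(Pow(Q, 2), Pow(Q, 2), Mul(2, Q))), -341) = Add(Mul(Rational(1, 3), Pow(Q, -1), Add(Mul(2, Q), Mul(2, Pow(Q, 2)))), -341) = Add(-341, Mul(Rational(1, 3), Pow(Q, -1), Add(Mul(2, Q), Mul(2, Pow(Q, 2))))))
Add(Pow(427, 2), Function('V')(Function('D')(-22, -23))) = Add(Pow(427, 2), Add(Rational(-1021, 3), Mul(Rational(2, 3), Add(-23, -22)))) = Add(182329, Add(Rational(-1021, 3), Mul(Rational(2, 3), -45))) = Add(182329, Add(Rational(-1021, 3), -30)) = Add(182329, Rational(-1111, 3)) = Rational(545876, 3)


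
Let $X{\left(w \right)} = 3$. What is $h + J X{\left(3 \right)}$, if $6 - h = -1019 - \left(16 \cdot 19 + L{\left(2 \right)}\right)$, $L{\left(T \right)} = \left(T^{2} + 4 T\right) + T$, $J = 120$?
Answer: $1703$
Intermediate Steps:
$L{\left(T \right)} = T^{2} + 5 T$
$h = 1343$ ($h = 6 - \left(-1019 - \left(16 \cdot 19 + 2 \left(5 + 2\right)\right)\right) = 6 - \left(-1019 - \left(304 + 2 \cdot 7\right)\right) = 6 - \left(-1019 - \left(304 + 14\right)\right) = 6 - \left(-1019 - 318\right) = 6 - -1337 = 6 + 1337 = 1343$)
$h + J X{\left(3 \right)} = 1343 + 120 \cdot 3 = 1343 + 360 = 1703$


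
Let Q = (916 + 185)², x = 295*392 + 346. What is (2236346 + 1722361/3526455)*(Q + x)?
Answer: 3491527030621093639/1175485 ≈ 2.9703e+12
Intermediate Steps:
x = 115986 (x = 115640 + 346 = 115986)
Q = 1212201 (Q = 1101² = 1212201)
(2236346 + 1722361/3526455)*(Q + x) = (2236346 + 1722361/3526455)*(1212201 + 115986) = (2236346 + 1722361*(1/3526455))*1328187 = (2236346 + 1722361/3526455)*1328187 = (7886375255791/3526455)*1328187 = 3491527030621093639/1175485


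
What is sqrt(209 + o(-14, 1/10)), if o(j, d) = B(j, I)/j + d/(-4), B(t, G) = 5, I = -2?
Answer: sqrt(4088910)/140 ≈ 14.444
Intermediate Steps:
o(j, d) = 5/j - d/4 (o(j, d) = 5/j + d/(-4) = 5/j + d*(-1/4) = 5/j - d/4)
sqrt(209 + o(-14, 1/10)) = sqrt(209 + (5/(-14) - 1/4/10)) = sqrt(209 + (5*(-1/14) - 1/4*1/10)) = sqrt(209 + (-5/14 - 1/40)) = sqrt(209 - 107/280) = sqrt(58413/280) = sqrt(4088910)/140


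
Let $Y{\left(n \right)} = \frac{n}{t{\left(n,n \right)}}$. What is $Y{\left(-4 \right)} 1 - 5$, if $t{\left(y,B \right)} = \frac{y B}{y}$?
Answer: $-4$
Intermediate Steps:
$t{\left(y,B \right)} = B$ ($t{\left(y,B \right)} = \frac{B y}{y} = B$)
$Y{\left(n \right)} = 1$ ($Y{\left(n \right)} = \frac{n}{n} = 1$)
$Y{\left(-4 \right)} 1 - 5 = 1 \cdot 1 - 5 = 1 - 5 = -4$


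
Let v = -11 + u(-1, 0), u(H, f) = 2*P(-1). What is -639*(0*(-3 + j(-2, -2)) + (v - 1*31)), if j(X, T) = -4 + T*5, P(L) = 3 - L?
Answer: 21726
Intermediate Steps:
j(X, T) = -4 + 5*T
u(H, f) = 8 (u(H, f) = 2*(3 - 1*(-1)) = 2*(3 + 1) = 2*4 = 8)
v = -3 (v = -11 + 8 = -3)
-639*(0*(-3 + j(-2, -2)) + (v - 1*31)) = -639*(0*(-3 + (-4 + 5*(-2))) + (-3 - 1*31)) = -639*(0*(-3 + (-4 - 10)) + (-3 - 31)) = -639*(0*(-3 - 14) - 34) = -639*(0*(-17) - 34) = -639*(0 - 34) = -639*(-34) = 21726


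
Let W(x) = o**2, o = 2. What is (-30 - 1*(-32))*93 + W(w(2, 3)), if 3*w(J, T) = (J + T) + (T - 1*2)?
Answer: 190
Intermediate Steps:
w(J, T) = -2/3 + J/3 + 2*T/3 (w(J, T) = ((J + T) + (T - 1*2))/3 = ((J + T) + (T - 2))/3 = ((J + T) + (-2 + T))/3 = (-2 + J + 2*T)/3 = -2/3 + J/3 + 2*T/3)
W(x) = 4 (W(x) = 2**2 = 4)
(-30 - 1*(-32))*93 + W(w(2, 3)) = (-30 - 1*(-32))*93 + 4 = (-30 + 32)*93 + 4 = 2*93 + 4 = 186 + 4 = 190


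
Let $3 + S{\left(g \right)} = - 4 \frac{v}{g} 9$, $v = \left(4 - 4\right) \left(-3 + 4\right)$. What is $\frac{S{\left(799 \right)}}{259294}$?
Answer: $- \frac{3}{259294} \approx -1.157 \cdot 10^{-5}$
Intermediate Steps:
$v = 0$ ($v = 0 \cdot 1 = 0$)
$S{\left(g \right)} = -3$ ($S{\left(g \right)} = -3 + - 4 \frac{0}{g} 9 = -3 + \left(-4\right) 0 \cdot 9 = -3 + 0 \cdot 9 = -3 + 0 = -3$)
$\frac{S{\left(799 \right)}}{259294} = - \frac{3}{259294}$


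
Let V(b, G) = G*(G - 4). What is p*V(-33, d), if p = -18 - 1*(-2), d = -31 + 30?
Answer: -80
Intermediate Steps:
d = -1
V(b, G) = G*(-4 + G)
p = -16 (p = -18 + 2 = -16)
p*V(-33, d) = -(-16)*(-4 - 1) = -(-16)*(-5) = -16*5 = -80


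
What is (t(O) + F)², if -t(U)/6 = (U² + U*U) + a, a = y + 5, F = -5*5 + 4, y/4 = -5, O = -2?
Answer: 441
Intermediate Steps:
y = -20 (y = 4*(-5) = -20)
F = -21 (F = -25 + 4 = -21)
a = -15 (a = -20 + 5 = -15)
t(U) = 90 - 12*U² (t(U) = -6*((U² + U*U) - 15) = -6*((U² + U²) - 15) = -6*(2*U² - 15) = -6*(-15 + 2*U²) = 90 - 12*U²)
(t(O) + F)² = ((90 - 12*(-2)²) - 21)² = ((90 - 12*4) - 21)² = ((90 - 48) - 21)² = (42 - 21)² = 21² = 441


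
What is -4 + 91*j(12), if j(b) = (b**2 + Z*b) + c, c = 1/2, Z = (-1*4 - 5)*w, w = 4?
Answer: -52333/2 ≈ -26167.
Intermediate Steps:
Z = -36 (Z = (-1*4 - 5)*4 = (-4 - 5)*4 = -9*4 = -36)
c = 1/2 (c = 1*(1/2) = 1/2 ≈ 0.50000)
j(b) = 1/2 + b**2 - 36*b (j(b) = (b**2 - 36*b) + 1/2 = 1/2 + b**2 - 36*b)
-4 + 91*j(12) = -4 + 91*(1/2 + 12**2 - 36*12) = -4 + 91*(1/2 + 144 - 432) = -4 + 91*(-575/2) = -4 - 52325/2 = -52333/2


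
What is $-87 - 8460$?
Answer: $-8547$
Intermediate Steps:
$-87 - 8460 = -8547$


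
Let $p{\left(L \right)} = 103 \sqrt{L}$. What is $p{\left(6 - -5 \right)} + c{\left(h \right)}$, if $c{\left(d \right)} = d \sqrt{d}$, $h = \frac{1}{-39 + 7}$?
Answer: $103 \sqrt{11} - \frac{i \sqrt{2}}{256} \approx 341.61 - 0.0055243 i$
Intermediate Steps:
$h = - \frac{1}{32}$ ($h = \frac{1}{-32} = - \frac{1}{32} \approx -0.03125$)
$c{\left(d \right)} = d^{\frac{3}{2}}$
$p{\left(6 - -5 \right)} + c{\left(h \right)} = 103 \sqrt{6 - -5} + \left(- \frac{1}{32}\right)^{\frac{3}{2}} = 103 \sqrt{6 + 5} - \frac{i \sqrt{2}}{256} = 103 \sqrt{11} - \frac{i \sqrt{2}}{256}$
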